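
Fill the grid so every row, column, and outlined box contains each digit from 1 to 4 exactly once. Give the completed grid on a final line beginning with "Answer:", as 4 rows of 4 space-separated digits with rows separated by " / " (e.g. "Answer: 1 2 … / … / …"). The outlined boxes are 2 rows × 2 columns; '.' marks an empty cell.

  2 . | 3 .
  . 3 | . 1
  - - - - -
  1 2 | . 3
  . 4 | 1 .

Step 1. [r1c4∈{4}] r1c4's peers cover all but 4, so r1c4=4.
Step 2. [r2c1∈{4}] only 4 remains possible at r2c1 ⇒ r2c1=4.
Step 3. [r3c3∈{4}] nothing but 4 survives at r3c3, so r3c3=4.
Step 4. [r1c2∈{1}] r1c2 is down to just 1, so r1c2=1.
Step 5. [r2c3∈{2}] nothing but 2 survives at r2c3, so r2c3=2.
Step 6. [r4c1∈{3}] r4c1 is down to just 3. So r4c1=3.
Step 7. [r4c4∈{2}] r4c4's peers cover all but 2. So r4c4=2.

Answer: 2 1 3 4 / 4 3 2 1 / 1 2 4 3 / 3 4 1 2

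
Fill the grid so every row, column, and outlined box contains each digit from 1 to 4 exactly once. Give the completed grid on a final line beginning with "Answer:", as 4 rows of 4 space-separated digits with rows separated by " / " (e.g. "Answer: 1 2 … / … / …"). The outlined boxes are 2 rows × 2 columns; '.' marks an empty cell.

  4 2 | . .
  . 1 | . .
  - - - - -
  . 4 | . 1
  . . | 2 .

Step 1. [r1c4∈{3}] r1c4's peers cover all but 3, so r1c4=3.
Step 2. [r2c1∈{3}] r2c1's peers cover all but 3. So r2c1=3.
Step 3. [r4c4∈{4}] r4c4 has the single candidate 4. So r4c4=4.
Step 4. [r3c1∈{2}] only 2 remains possible at r3c1, so r3c1=2.
Step 5. [r2c3∈{4}] r2c3 has the single candidate 4. So r2c3=4.
Step 6. [r4c2∈{3}] nothing but 3 survives at r4c2, so r4c2=3.
Step 7. [r3c3∈{3}] only 3 remains possible at r3c3, so r3c3=3.
Step 8. [r1c3∈{1}] only 1 remains possible at r1c3 ⇒ r1c3=1.
Step 9. [r2c4∈{2}] nothing but 2 survives at r2c4. So r2c4=2.
Step 10. [r4c1∈{1}] only 1 remains possible at r4c1, so r4c1=1.

Answer: 4 2 1 3 / 3 1 4 2 / 2 4 3 1 / 1 3 2 4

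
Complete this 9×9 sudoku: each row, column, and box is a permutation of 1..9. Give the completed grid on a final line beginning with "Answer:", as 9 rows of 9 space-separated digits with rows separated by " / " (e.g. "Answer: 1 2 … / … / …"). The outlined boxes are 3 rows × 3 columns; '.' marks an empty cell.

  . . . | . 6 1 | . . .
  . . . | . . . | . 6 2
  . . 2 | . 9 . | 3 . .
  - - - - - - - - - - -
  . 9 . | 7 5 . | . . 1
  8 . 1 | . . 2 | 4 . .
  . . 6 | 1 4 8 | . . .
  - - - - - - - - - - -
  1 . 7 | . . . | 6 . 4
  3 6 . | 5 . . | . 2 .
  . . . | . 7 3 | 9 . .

Step 1. [r5c5∈{3}] r5c5 is down to just 3. So r5c5=3.
Step 2. [r2c5∈{8}] r2c5 is down to just 8, so r2c5=8.
Step 3. [r3c4∈{4}] r3c4 is down to just 4, so r3c4=4.
Step 4. [r1c8∈{4,5,7,8,9}] across col 8, 4 lands solely at r1c8 ⇒ r1c8=4.
Step 5. [r1c9∈{5,7,8,9}] in box 3, 9 fits only at r1c9. So r1c9=9.
Step 6. [r6c9∈{3,5,7}] col 9 places 3 nowhere but r6c9, so r6c9=3.
Step 7. [r2c1∈{4,5,7,9}] in col 1, 9 fits only at r2c1 ⇒ r2c1=9.
Step 8. [r4c8∈{8}] r4c8 is down to just 8, so r4c8=8.
Step 9. [r6c8∈{5,7,9}] row 6 places 9 nowhere but r6c8, so r6c8=9.
Step 10. [r5c9∈{5,6,7}] across col 9, 6 lands solely at r5c9. So r5c9=6.
Step 11. [r1c4∈{2,3}] 2 has one home in row 1: r1c4, so r1c4=2.
Step 12. [r4c3∈{3,4}] 3 has one home in row 4: r4c3 ⇒ r4c3=3.
Step 13. [r1c2∈{3,5,7,8}] in row 1, 3 fits only at r1c2, so r1c2=3.
Step 14. [r9c8∈{1,5}] row 9 places 1 nowhere but r9c8 ⇒ r9c8=1.
Step 15. [r3c2∈{1,5,7,8}] 1 has one home in row 3: r3c2, so r3c2=1.
Step 16. [r3c9∈{5,7,8}] 8 has one home in row 3: r3c9 ⇒ r3c9=8.
Step 17. [r9c9∈{5}] r9c9 has the single candidate 5 ⇒ r9c9=5.
Step 18. [r7c2∈{2,5,8}] in row 7, 5 fits only at r7c2, so r7c2=5.
Step 19. [r9c2∈{2,4,8}] r9c2 is the only open cell in col 2 admitting 8. So r9c2=8.
Step 20. [r6c1∈{2,5,7}] across box 4, 5 lands solely at r6c1 ⇒ r6c1=5.
Step 21. [r9c3∈{4}] only 4 remains possible at r9c3. So r9c3=4.
Step 22. [r6c2∈{2,7}] across col 2, 2 lands solely at r6c2 ⇒ r6c2=2.
Step 23. [r6c7∈{7}] nothing but 7 survives at r6c7. So r6c7=7.
Step 24. [r1c7∈{5}] nothing but 5 survives at r1c7 ⇒ r1c7=5.
Step 25. [r3c8∈{7}] only 7 remains possible at r3c8. So r3c8=7.
Step 26. [r7c6∈{9}] nothing but 9 survives at r7c6 ⇒ r7c6=9.
Step 27. [r2c6∈{5,7}] r2c6 is the only open cell in col 6 admitting 7. So r2c6=7.
Step 28. [r2c2∈{4}] only 4 remains possible at r2c2, so r2c2=4.
Step 29. [r5c2∈{7}] only 7 remains possible at r5c2 ⇒ r5c2=7.
Step 30. [r9c1∈{2}] nothing but 2 survives at r9c1 ⇒ r9c1=2.
Step 31. [r5c4∈{9}] only 9 remains possible at r5c4 ⇒ r5c4=9.
Step 32. [r8c3∈{9}] r8c3 is down to just 9. So r8c3=9.
Step 33. [r4c6∈{6}] only 6 remains possible at r4c6. So r4c6=6.
Step 34. [r8c7∈{8}] r8c7's peers cover all but 8, so r8c7=8.
Step 35. [r8c6∈{4}] nothing but 4 survives at r8c6, so r8c6=4.
Step 36. [r5c8∈{5}] nothing but 5 survives at r5c8. So r5c8=5.
Step 37. [r4c1∈{4}] r4c1 is down to just 4. So r4c1=4.
Step 38. [r9c4∈{6}] r9c4 has the single candidate 6 ⇒ r9c4=6.
Step 39. [r2c3∈{5}] r2c3 has the single candidate 5. So r2c3=5.
Step 40. [r8c5∈{1}] only 1 remains possible at r8c5 ⇒ r8c5=1.
Step 41. [r8c9∈{7}] r8c9 has the single candidate 7 ⇒ r8c9=7.
Step 42. [r2c7∈{1}] r2c7's peers cover all but 1. So r2c7=1.
Step 43. [r1c3∈{8}] r1c3's peers cover all but 8. So r1c3=8.
Step 44. [r4c7∈{2}] r4c7 has the single candidate 2. So r4c7=2.
Step 45. [r7c5∈{2}] r7c5's peers cover all but 2. So r7c5=2.
Step 46. [r2c4∈{3}] r2c4 has the single candidate 3. So r2c4=3.
Step 47. [r7c8∈{3}] r7c8 is down to just 3. So r7c8=3.
Step 48. [r3c1∈{6}] only 6 remains possible at r3c1. So r3c1=6.
Step 49. [r7c4∈{8}] r7c4's peers cover all but 8 ⇒ r7c4=8.
Step 50. [r1c1∈{7}] only 7 remains possible at r1c1, so r1c1=7.
Step 51. [r3c6∈{5}] r3c6's peers cover all but 5 ⇒ r3c6=5.

Answer: 7 3 8 2 6 1 5 4 9 / 9 4 5 3 8 7 1 6 2 / 6 1 2 4 9 5 3 7 8 / 4 9 3 7 5 6 2 8 1 / 8 7 1 9 3 2 4 5 6 / 5 2 6 1 4 8 7 9 3 / 1 5 7 8 2 9 6 3 4 / 3 6 9 5 1 4 8 2 7 / 2 8 4 6 7 3 9 1 5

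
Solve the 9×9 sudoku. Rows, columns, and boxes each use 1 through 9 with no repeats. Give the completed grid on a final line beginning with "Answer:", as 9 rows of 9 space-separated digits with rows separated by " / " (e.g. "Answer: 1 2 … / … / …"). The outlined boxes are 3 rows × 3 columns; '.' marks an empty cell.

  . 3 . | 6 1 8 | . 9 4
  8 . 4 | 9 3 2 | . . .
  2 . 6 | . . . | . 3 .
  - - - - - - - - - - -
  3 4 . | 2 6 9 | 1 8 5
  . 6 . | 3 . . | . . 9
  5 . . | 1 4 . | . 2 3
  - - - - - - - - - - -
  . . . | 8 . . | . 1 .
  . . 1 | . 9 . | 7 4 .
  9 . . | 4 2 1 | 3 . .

Step 1. [r4c3∈{7}] only 7 remains possible at r4c3, so r4c3=7.
Step 2. [r9c2∈{5,7,8}] row 9 places 7 nowhere but r9c2. So r9c2=7.
Step 3. [r8c4∈{5}] r8c4 is down to just 5, so r8c4=5.
Step 4. [r1c3∈{5}] only 5 remains possible at r1c3. So r1c3=5.
Step 5. [r6c6∈{7}] nothing but 7 survives at r6c6 ⇒ r6c6=7.
Step 6. [r9c3∈{8}] r9c3 is down to just 8. So r9c3=8.
Step 7. [r9c9∈{6}] r9c9 is down to just 6 ⇒ r9c9=6.
Step 8. [r7c9∈{2}] r7c9's peers cover all but 2, so r7c9=2.
Step 9. [r2c8∈{5,6,7}] in col 8, 6 fits only at r2c8. So r2c8=6.
Step 10. [r8c1∈{6}] r8c1's peers cover all but 6, so r8c1=6.
Step 11. [r3c2∈{1,9}] across row 3, 9 lands solely at r3c2. So r3c2=9.
Step 12. [r3c9∈{1,7,8}] row 3 places 1 nowhere but r3c9. So r3c9=1.
Step 13. [r5c6∈{5}] r5c6 is down to just 5, so r5c6=5.
Step 14. [r3c5∈{5,7}] across col 5, 5 lands solely at r3c5, so r3c5=5.
Step 15. [r7c2∈{5}] r7c2 is down to just 5. So r7c2=5.
Step 16. [r7c3∈{3}] r7c3 is down to just 3, so r7c3=3.
Step 17. [r3c4∈{7}] only 7 remains possible at r3c4, so r3c4=7.
Step 18. [r5c5∈{8}] r5c5's peers cover all but 8. So r5c5=8.
Step 19. [r3c7∈{8}] r3c7 is down to just 8 ⇒ r3c7=8.
Step 20. [r2c2∈{1}] r2c2 has the single candidate 1. So r2c2=1.
Step 21. [r8c9∈{8}] r8c9's peers cover all but 8. So r8c9=8.
Step 22. [r5c3∈{2}] r5c3's peers cover all but 2. So r5c3=2.
Step 23. [r3c6∈{4}] r3c6 is down to just 4. So r3c6=4.
Step 24. [r2c7∈{5}] nothing but 5 survives at r2c7 ⇒ r2c7=5.
Step 25. [r7c1∈{4}] nothing but 4 survives at r7c1. So r7c1=4.
Step 26. [r5c1∈{1}] nothing but 1 survives at r5c1. So r5c1=1.
Step 27. [r7c6∈{6}] r7c6 has the single candidate 6. So r7c6=6.
Step 28. [r7c7∈{9}] r7c7 has the single candidate 9 ⇒ r7c7=9.
Step 29. [r2c9∈{7}] only 7 remains possible at r2c9, so r2c9=7.
Step 30. [r6c3∈{9}] nothing but 9 survives at r6c3. So r6c3=9.
Step 31. [r1c7∈{2}] r1c7 has the single candidate 2, so r1c7=2.
Step 32. [r8c6∈{3}] only 3 remains possible at r8c6, so r8c6=3.
Step 33. [r6c2∈{8}] r6c2 has the single candidate 8, so r6c2=8.
Step 34. [r8c2∈{2}] only 2 remains possible at r8c2, so r8c2=2.
Step 35. [r9c8∈{5}] r9c8 has the single candidate 5. So r9c8=5.
Step 36. [r6c7∈{6}] r6c7 has the single candidate 6. So r6c7=6.
Step 37. [r1c1∈{7}] r1c1 has the single candidate 7. So r1c1=7.
Step 38. [r5c8∈{7}] only 7 remains possible at r5c8. So r5c8=7.
Step 39. [r5c7∈{4}] nothing but 4 survives at r5c7, so r5c7=4.
Step 40. [r7c5∈{7}] only 7 remains possible at r7c5 ⇒ r7c5=7.

Answer: 7 3 5 6 1 8 2 9 4 / 8 1 4 9 3 2 5 6 7 / 2 9 6 7 5 4 8 3 1 / 3 4 7 2 6 9 1 8 5 / 1 6 2 3 8 5 4 7 9 / 5 8 9 1 4 7 6 2 3 / 4 5 3 8 7 6 9 1 2 / 6 2 1 5 9 3 7 4 8 / 9 7 8 4 2 1 3 5 6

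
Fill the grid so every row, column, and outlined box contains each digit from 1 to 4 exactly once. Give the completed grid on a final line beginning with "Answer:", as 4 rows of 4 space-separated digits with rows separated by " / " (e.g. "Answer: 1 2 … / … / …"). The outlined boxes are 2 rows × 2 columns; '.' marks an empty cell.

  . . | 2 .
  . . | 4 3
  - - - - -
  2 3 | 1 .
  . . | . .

Step 1. [r2c1∈{1}] only 1 remains possible at r2c1. So r2c1=1.
Step 2. [r4c1∈{4}] r4c1's peers cover all but 4. So r4c1=4.
Step 3. [r2c2∈{2}] r2c2 has the single candidate 2. So r2c2=2.
Step 4. [r4c3∈{3}] r4c3's peers cover all but 3 ⇒ r4c3=3.
Step 5. [r1c4∈{1}] r1c4 is down to just 1. So r1c4=1.
Step 6. [r3c4∈{4}] only 4 remains possible at r3c4 ⇒ r3c4=4.
Step 7. [r1c2∈{4}] r1c2 has the single candidate 4. So r1c2=4.
Step 8. [r4c2∈{1}] nothing but 1 survives at r4c2. So r4c2=1.
Step 9. [r4c4∈{2}] r4c4's peers cover all but 2 ⇒ r4c4=2.
Step 10. [r1c1∈{3}] only 3 remains possible at r1c1 ⇒ r1c1=3.

Answer: 3 4 2 1 / 1 2 4 3 / 2 3 1 4 / 4 1 3 2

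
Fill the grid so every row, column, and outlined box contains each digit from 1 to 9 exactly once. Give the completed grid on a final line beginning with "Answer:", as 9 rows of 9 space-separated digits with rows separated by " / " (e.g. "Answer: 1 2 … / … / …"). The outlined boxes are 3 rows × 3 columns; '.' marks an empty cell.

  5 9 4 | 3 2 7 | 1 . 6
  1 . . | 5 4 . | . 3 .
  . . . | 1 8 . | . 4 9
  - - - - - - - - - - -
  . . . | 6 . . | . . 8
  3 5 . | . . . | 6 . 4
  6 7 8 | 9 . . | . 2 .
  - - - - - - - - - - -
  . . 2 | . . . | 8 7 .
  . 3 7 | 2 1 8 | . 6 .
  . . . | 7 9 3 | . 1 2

Step 1. [r4c8∈{5,9}] in col 8, 5 fits only at r4c8, so r4c8=5.
Step 2. [r4c7∈{3,7,9}] across box 6, 7 lands solely at r4c7 ⇒ r4c7=7.
Step 3. [r2c3∈{6}] r2c3 has the single candidate 6. So r2c3=6.
Step 4. [r3c2∈{2}] r3c2 has the single candidate 2, so r3c2=2.
Step 5. [r6c6∈{1,4,5}] across row 6, 4 lands solely at r6c6 ⇒ r6c6=4.
Step 6. [r4c1∈{2,4,9}] r4c1 is the only open cell in col 1 admitting 2, so r4c1=2.
Step 7. [r4c2∈{1,4}] in row 4, 4 fits only at r4c2. So r4c2=4.
Step 8. [r8c7∈{4,5,9}] 9 has one home in col 7: r8c7, so r8c7=9.
Step 9. [r7c5∈{5,6}] 6 has one home in col 5: r7c5 ⇒ r7c5=6.
Step 10. [r8c1∈{4}] nothing but 4 survives at r8c1, so r8c1=4.
Step 11. [r4c6∈{1}] only 1 remains possible at r4c6, so r4c6=1.
Step 12. [r8c9∈{5}] r8c9 has the single candidate 5. So r8c9=5.
Step 13. [r6c7∈{3}] r6c7 has the single candidate 3, so r6c7=3.
Step 14. [r5c3∈{1,9}] r5c3 is the only open cell in row 5 admitting 1. So r5c3=1.
Step 15. [r9c1∈{8}] only 8 remains possible at r9c1. So r9c1=8.
Step 16. [r4c5∈{3}] r4c5 is down to just 3, so r4c5=3.
Step 17. [r3c3∈{3}] r3c3's peers cover all but 3, so r3c3=3.
Step 18. [r1c8∈{8}] r1c8's peers cover all but 8 ⇒ r1c8=8.
Step 19. [r7c1∈{9}] only 9 remains possible at r7c1 ⇒ r7c1=9.
Step 20. [r9c2∈{6}] only 6 remains possible at r9c2. So r9c2=6.
Step 21. [r9c3∈{5}] r9c3's peers cover all but 5, so r9c3=5.
Step 22. [r6c9∈{1}] r6c9's peers cover all but 1. So r6c9=1.
Step 23. [r2c2∈{8}] r2c2 is down to just 8. So r2c2=8.
Step 24. [r4c3∈{9}] r4c3 has the single candidate 9. So r4c3=9.
Step 25. [r7c4∈{4}] r7c4 has the single candidate 4 ⇒ r7c4=4.
Step 26. [r3c1∈{7}] r3c1's peers cover all but 7 ⇒ r3c1=7.
Step 27. [r5c5∈{7}] only 7 remains possible at r5c5, so r5c5=7.
Step 28. [r3c7∈{5}] r3c7 has the single candidate 5. So r3c7=5.
Step 29. [r6c5∈{5}] only 5 remains possible at r6c5 ⇒ r6c5=5.
Step 30. [r2c9∈{7}] r2c9 is down to just 7. So r2c9=7.
Step 31. [r5c4∈{8}] r5c4 has the single candidate 8, so r5c4=8.
Step 32. [r5c8∈{9}] r5c8's peers cover all but 9. So r5c8=9.
Step 33. [r3c6∈{6}] nothing but 6 survives at r3c6, so r3c6=6.
Step 34. [r9c7∈{4}] r9c7 has the single candidate 4 ⇒ r9c7=4.
Step 35. [r5c6∈{2}] r5c6 is down to just 2. So r5c6=2.
Step 36. [r2c6∈{9}] only 9 remains possible at r2c6. So r2c6=9.
Step 37. [r2c7∈{2}] only 2 remains possible at r2c7. So r2c7=2.
Step 38. [r7c2∈{1}] r7c2's peers cover all but 1 ⇒ r7c2=1.
Step 39. [r7c6∈{5}] nothing but 5 survives at r7c6. So r7c6=5.
Step 40. [r7c9∈{3}] nothing but 3 survives at r7c9, so r7c9=3.

Answer: 5 9 4 3 2 7 1 8 6 / 1 8 6 5 4 9 2 3 7 / 7 2 3 1 8 6 5 4 9 / 2 4 9 6 3 1 7 5 8 / 3 5 1 8 7 2 6 9 4 / 6 7 8 9 5 4 3 2 1 / 9 1 2 4 6 5 8 7 3 / 4 3 7 2 1 8 9 6 5 / 8 6 5 7 9 3 4 1 2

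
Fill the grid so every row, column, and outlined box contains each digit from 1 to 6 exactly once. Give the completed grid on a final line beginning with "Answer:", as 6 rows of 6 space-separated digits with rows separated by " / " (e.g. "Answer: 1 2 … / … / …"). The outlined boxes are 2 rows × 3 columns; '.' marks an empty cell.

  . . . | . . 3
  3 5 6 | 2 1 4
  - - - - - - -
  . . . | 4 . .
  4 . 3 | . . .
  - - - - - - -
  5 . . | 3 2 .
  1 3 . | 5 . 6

Step 1. [r3c1∈{2,6}] r3c1 is the only open cell in col 1 admitting 6, so r3c1=6.
Step 2. [r3c3∈{1,2,5}] 5 has one home in col 3: r3c3, so r3c3=5.
Step 3. [r4c4∈{1,6}] col 4 places 1 nowhere but r4c4. So r4c4=1.
Step 4. [r4c2∈{2}] r4c2 is down to just 2. So r4c2=2.
Step 5. [r1c3∈{1,2,4}] in col 3, 1 fits only at r1c3 ⇒ r1c3=1.
Step 6. [r5c3∈{4}] r5c3 has the single candidate 4 ⇒ r5c3=4.
Step 7. [r1c5∈{5,6}] 5 has one home in row 1: r1c5. So r1c5=5.
Step 8. [r6c3∈{2}] r6c3 has the single candidate 2. So r6c3=2.
Step 9. [r1c1∈{2}] only 2 remains possible at r1c1. So r1c1=2.
Step 10. [r3c2∈{1}] nothing but 1 survives at r3c2, so r3c2=1.
Step 11. [r1c4∈{6}] only 6 remains possible at r1c4. So r1c4=6.
Step 12. [r4c5∈{6}] nothing but 6 survives at r4c5, so r4c5=6.
Step 13. [r1c2∈{4}] r1c2 is down to just 4. So r1c2=4.
Step 14. [r6c5∈{4}] r6c5 is down to just 4, so r6c5=4.
Step 15. [r5c2∈{6}] r5c2's peers cover all but 6. So r5c2=6.
Step 16. [r5c6∈{1}] r5c6's peers cover all but 1 ⇒ r5c6=1.
Step 17. [r4c6∈{5}] nothing but 5 survives at r4c6. So r4c6=5.
Step 18. [r3c6∈{2}] r3c6 is down to just 2, so r3c6=2.
Step 19. [r3c5∈{3}] only 3 remains possible at r3c5. So r3c5=3.

Answer: 2 4 1 6 5 3 / 3 5 6 2 1 4 / 6 1 5 4 3 2 / 4 2 3 1 6 5 / 5 6 4 3 2 1 / 1 3 2 5 4 6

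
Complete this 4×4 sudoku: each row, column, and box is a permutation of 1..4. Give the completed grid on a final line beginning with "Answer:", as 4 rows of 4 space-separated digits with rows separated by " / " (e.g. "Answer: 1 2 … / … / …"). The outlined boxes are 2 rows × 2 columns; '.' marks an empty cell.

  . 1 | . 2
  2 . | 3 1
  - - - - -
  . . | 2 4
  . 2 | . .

Step 1. [r1c1∈{3,4}] in row 1, 3 fits only at r1c1. So r1c1=3.
Step 2. [r4c3∈{1}] r4c3 has the single candidate 1. So r4c3=1.
Step 3. [r3c1∈{1}] r3c1's peers cover all but 1, so r3c1=1.
Step 4. [r3c2∈{3}] r3c2 is down to just 3, so r3c2=3.
Step 5. [r2c2∈{4}] nothing but 4 survives at r2c2. So r2c2=4.
Step 6. [r4c1∈{4}] nothing but 4 survives at r4c1, so r4c1=4.
Step 7. [r1c3∈{4}] r1c3 is down to just 4 ⇒ r1c3=4.
Step 8. [r4c4∈{3}] nothing but 3 survives at r4c4. So r4c4=3.

Answer: 3 1 4 2 / 2 4 3 1 / 1 3 2 4 / 4 2 1 3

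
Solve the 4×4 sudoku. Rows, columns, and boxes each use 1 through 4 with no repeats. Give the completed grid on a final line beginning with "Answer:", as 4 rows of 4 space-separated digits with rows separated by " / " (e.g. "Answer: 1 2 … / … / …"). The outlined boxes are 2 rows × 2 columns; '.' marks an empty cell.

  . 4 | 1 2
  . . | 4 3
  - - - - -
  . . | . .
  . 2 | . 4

Step 1. [r4c1∈{1,3}] row 4 places 1 nowhere but r4c1, so r4c1=1.
Step 2. [r3c2∈{3}] only 3 remains possible at r3c2. So r3c2=3.
Step 3. [r2c2∈{1}] only 1 remains possible at r2c2, so r2c2=1.
Step 4. [r1c1∈{3}] only 3 remains possible at r1c1, so r1c1=3.
Step 5. [r3c4∈{1}] r3c4 is down to just 1. So r3c4=1.
Step 6. [r3c1∈{4}] r3c1 has the single candidate 4. So r3c1=4.
Step 7. [r3c3∈{2}] nothing but 2 survives at r3c3 ⇒ r3c3=2.
Step 8. [r2c1∈{2}] r2c1's peers cover all but 2. So r2c1=2.
Step 9. [r4c3∈{3}] nothing but 3 survives at r4c3, so r4c3=3.

Answer: 3 4 1 2 / 2 1 4 3 / 4 3 2 1 / 1 2 3 4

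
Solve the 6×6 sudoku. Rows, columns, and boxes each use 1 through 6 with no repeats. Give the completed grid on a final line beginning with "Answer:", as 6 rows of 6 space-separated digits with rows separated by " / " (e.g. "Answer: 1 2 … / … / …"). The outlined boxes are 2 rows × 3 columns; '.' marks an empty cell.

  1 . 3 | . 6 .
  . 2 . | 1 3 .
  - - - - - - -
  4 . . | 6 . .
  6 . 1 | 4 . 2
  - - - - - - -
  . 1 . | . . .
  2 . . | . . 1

Step 1. [r4c5∈{5}] nothing but 5 survives at r4c5. So r4c5=5.
Step 2. [r6c2∈{3,4,5,6}] r6c2 is the only open cell in col 2 admitting 6 ⇒ r6c2=6.
Step 3. [r2c1∈{5}] r2c1's peers cover all but 5, so r2c1=5.
Step 4. [r5c6∈{3,4,5,6}] across row 5, 6 lands solely at r5c6 ⇒ r5c6=6.
Step 5. [r6c4∈{3,5}] row 6 places 3 nowhere but r6c4. So r6c4=3.
Step 6. [r6c3∈{4,5}] r6c3 is the only open cell in row 6 admitting 5. So r6c3=5.
Step 7. [r1c6∈{4,5}] col 6 places 5 nowhere but r1c6 ⇒ r1c6=5.
Step 8. [r5c3∈{4}] r5c3 has the single candidate 4, so r5c3=4.
Step 9. [r5c4∈{2,5}] row 5 places 5 nowhere but r5c4 ⇒ r5c4=5.
Step 10. [r3c6∈{3}] r3c6 is down to just 3, so r3c6=3.
Step 11. [r2c3∈{6}] only 6 remains possible at r2c3. So r2c3=6.
Step 12. [r3c2∈{5}] only 5 remains possible at r3c2, so r3c2=5.
Step 13. [r2c6∈{4}] only 4 remains possible at r2c6. So r2c6=4.
Step 14. [r3c5∈{1}] r3c5's peers cover all but 1 ⇒ r3c5=1.
Step 15. [r5c5∈{2}] r5c5's peers cover all but 2, so r5c5=2.
Step 16. [r3c3∈{2}] nothing but 2 survives at r3c3. So r3c3=2.
Step 17. [r6c5∈{4}] only 4 remains possible at r6c5 ⇒ r6c5=4.
Step 18. [r1c2∈{4}] r1c2 is down to just 4 ⇒ r1c2=4.
Step 19. [r5c1∈{3}] only 3 remains possible at r5c1. So r5c1=3.
Step 20. [r4c2∈{3}] r4c2 has the single candidate 3 ⇒ r4c2=3.
Step 21. [r1c4∈{2}] r1c4 has the single candidate 2 ⇒ r1c4=2.

Answer: 1 4 3 2 6 5 / 5 2 6 1 3 4 / 4 5 2 6 1 3 / 6 3 1 4 5 2 / 3 1 4 5 2 6 / 2 6 5 3 4 1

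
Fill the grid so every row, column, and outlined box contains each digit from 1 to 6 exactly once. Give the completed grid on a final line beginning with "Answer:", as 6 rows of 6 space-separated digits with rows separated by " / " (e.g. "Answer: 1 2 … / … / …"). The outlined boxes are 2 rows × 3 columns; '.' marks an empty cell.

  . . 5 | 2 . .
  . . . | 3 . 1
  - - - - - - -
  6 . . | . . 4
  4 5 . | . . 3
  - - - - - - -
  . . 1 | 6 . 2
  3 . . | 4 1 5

Step 1. [r2c3∈{2,4,6}] in col 3, 4 fits only at r2c3, so r2c3=4.
Step 2. [r3c2∈{1,2,3}] box 3 places 1 nowhere but r3c2. So r3c2=1.
Step 3. [r1c6∈{6}] nothing but 6 survives at r1c6 ⇒ r1c6=6.
Step 4. [r4c3∈{2}] r4c3 has the single candidate 2, so r4c3=2.
Step 5. [r6c2∈{2,6}] across row 6, 2 lands solely at r6c2 ⇒ r6c2=2.
Step 6. [r3c5∈{2,5}] 2 has one home in row 3: r3c5. So r3c5=2.
Step 7. [r2c1∈{2}] r2c1 is down to just 2. So r2c1=2.
Step 8. [r1c1∈{1}] r1c1 has the single candidate 1. So r1c1=1.
Step 9. [r2c5∈{5}] r2c5 has the single candidate 5 ⇒ r2c5=5.
Step 10. [r1c5∈{4}] r1c5's peers cover all but 4, so r1c5=4.
Step 11. [r4c4∈{1}] r4c4 has the single candidate 1 ⇒ r4c4=1.
Step 12. [r3c4∈{5}] r3c4's peers cover all but 5. So r3c4=5.
Step 13. [r4c5∈{6}] r4c5's peers cover all but 6, so r4c5=6.
Step 14. [r5c2∈{4}] only 4 remains possible at r5c2. So r5c2=4.
Step 15. [r1c2∈{3}] r1c2's peers cover all but 3 ⇒ r1c2=3.
Step 16. [r6c3∈{6}] r6c3's peers cover all but 6. So r6c3=6.
Step 17. [r5c5∈{3}] r5c5 is down to just 3, so r5c5=3.
Step 18. [r3c3∈{3}] r3c3's peers cover all but 3 ⇒ r3c3=3.
Step 19. [r2c2∈{6}] only 6 remains possible at r2c2 ⇒ r2c2=6.
Step 20. [r5c1∈{5}] only 5 remains possible at r5c1 ⇒ r5c1=5.

Answer: 1 3 5 2 4 6 / 2 6 4 3 5 1 / 6 1 3 5 2 4 / 4 5 2 1 6 3 / 5 4 1 6 3 2 / 3 2 6 4 1 5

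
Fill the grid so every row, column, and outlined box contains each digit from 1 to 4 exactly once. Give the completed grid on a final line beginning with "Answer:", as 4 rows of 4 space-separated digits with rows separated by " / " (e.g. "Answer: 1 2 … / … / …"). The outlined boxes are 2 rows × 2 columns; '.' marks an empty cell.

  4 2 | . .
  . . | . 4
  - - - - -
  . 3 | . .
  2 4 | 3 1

Step 1. [r2c2∈{1}] r2c2 is down to just 1. So r2c2=1.
Step 2. [r2c3∈{2}] r2c3's peers cover all but 2. So r2c3=2.
Step 3. [r3c1∈{1}] only 1 remains possible at r3c1. So r3c1=1.
Step 4. [r1c4∈{3}] r1c4's peers cover all but 3, so r1c4=3.
Step 5. [r1c3∈{1}] nothing but 1 survives at r1c3 ⇒ r1c3=1.
Step 6. [r2c1∈{3}] r2c1 has the single candidate 3. So r2c1=3.
Step 7. [r3c3∈{4}] r3c3 has the single candidate 4, so r3c3=4.
Step 8. [r3c4∈{2}] only 2 remains possible at r3c4, so r3c4=2.

Answer: 4 2 1 3 / 3 1 2 4 / 1 3 4 2 / 2 4 3 1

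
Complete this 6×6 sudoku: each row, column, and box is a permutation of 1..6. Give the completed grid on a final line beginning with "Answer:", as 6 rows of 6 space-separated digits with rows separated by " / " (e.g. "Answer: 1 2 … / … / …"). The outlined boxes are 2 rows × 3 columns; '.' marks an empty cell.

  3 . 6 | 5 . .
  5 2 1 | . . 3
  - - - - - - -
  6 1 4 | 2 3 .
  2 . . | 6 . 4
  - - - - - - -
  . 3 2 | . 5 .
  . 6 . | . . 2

Step 1. [r2c4∈{4}] r2c4's peers cover all but 4, so r2c4=4.
Step 2. [r5c4∈{1}] r5c4 has the single candidate 1 ⇒ r5c4=1.
Step 3. [r1c6∈{1}] nothing but 1 survives at r1c6 ⇒ r1c6=1.
Step 4. [r6c5∈{4}] r6c5 is down to just 4, so r6c5=4.
Step 5. [r4c2∈{5}] r4c2's peers cover all but 5 ⇒ r4c2=5.
Step 6. [r6c3∈{5}] nothing but 5 survives at r6c3. So r6c3=5.
Step 7. [r2c5∈{6}] r2c5 is down to just 6, so r2c5=6.
Step 8. [r4c3∈{3}] only 3 remains possible at r4c3, so r4c3=3.
Step 9. [r6c4∈{3}] r6c4 has the single candidate 3. So r6c4=3.
Step 10. [r1c2∈{4}] nothing but 4 survives at r1c2, so r1c2=4.
Step 11. [r5c6∈{6}] r5c6 is down to just 6 ⇒ r5c6=6.
Step 12. [r6c1∈{1}] r6c1's peers cover all but 1. So r6c1=1.
Step 13. [r4c5∈{1}] r4c5 has the single candidate 1. So r4c5=1.
Step 14. [r3c6∈{5}] nothing but 5 survives at r3c6 ⇒ r3c6=5.
Step 15. [r1c5∈{2}] r1c5 has the single candidate 2 ⇒ r1c5=2.
Step 16. [r5c1∈{4}] r5c1 is down to just 4, so r5c1=4.

Answer: 3 4 6 5 2 1 / 5 2 1 4 6 3 / 6 1 4 2 3 5 / 2 5 3 6 1 4 / 4 3 2 1 5 6 / 1 6 5 3 4 2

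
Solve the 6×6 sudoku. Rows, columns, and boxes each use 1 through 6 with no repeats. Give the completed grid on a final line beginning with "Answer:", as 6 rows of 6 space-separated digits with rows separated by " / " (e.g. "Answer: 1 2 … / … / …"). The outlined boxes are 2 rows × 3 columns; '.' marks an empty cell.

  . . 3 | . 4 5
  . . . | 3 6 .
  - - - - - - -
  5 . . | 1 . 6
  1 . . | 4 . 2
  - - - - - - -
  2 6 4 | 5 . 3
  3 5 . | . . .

Step 1. [r3c2∈{2,3,4}] in row 3, 4 fits only at r3c2. So r3c2=4.
Step 2. [r2c6∈{1}] r2c6 is down to just 1, so r2c6=1.
Step 3. [r2c2∈{2}] only 2 remains possible at r2c2, so r2c2=2.
Step 4. [r6c5∈{1,2}] r6c5 is the only open cell in col 5 admitting 2 ⇒ r6c5=2.
Step 5. [r4c2∈{3}] only 3 remains possible at r4c2. So r4c2=3.
Step 6. [r1c2∈{1}] r1c2 is down to just 1, so r1c2=1.
Step 7. [r4c5∈{5}] nothing but 5 survives at r4c5, so r4c5=5.
Step 8. [r3c3∈{2}] only 2 remains possible at r3c3, so r3c3=2.
Step 9. [r6c3∈{1}] nothing but 1 survives at r6c3, so r6c3=1.
Step 10. [r2c1∈{4}] r2c1 is down to just 4 ⇒ r2c1=4.
Step 11. [r2c3∈{5}] r2c3 is down to just 5. So r2c3=5.
Step 12. [r1c4∈{2}] r1c4 is down to just 2. So r1c4=2.
Step 13. [r5c5∈{1}] only 1 remains possible at r5c5 ⇒ r5c5=1.
Step 14. [r4c3∈{6}] r4c3's peers cover all but 6. So r4c3=6.
Step 15. [r3c5∈{3}] r3c5 is down to just 3. So r3c5=3.
Step 16. [r1c1∈{6}] nothing but 6 survives at r1c1, so r1c1=6.
Step 17. [r6c4∈{6}] r6c4 is down to just 6 ⇒ r6c4=6.
Step 18. [r6c6∈{4}] r6c6 has the single candidate 4. So r6c6=4.

Answer: 6 1 3 2 4 5 / 4 2 5 3 6 1 / 5 4 2 1 3 6 / 1 3 6 4 5 2 / 2 6 4 5 1 3 / 3 5 1 6 2 4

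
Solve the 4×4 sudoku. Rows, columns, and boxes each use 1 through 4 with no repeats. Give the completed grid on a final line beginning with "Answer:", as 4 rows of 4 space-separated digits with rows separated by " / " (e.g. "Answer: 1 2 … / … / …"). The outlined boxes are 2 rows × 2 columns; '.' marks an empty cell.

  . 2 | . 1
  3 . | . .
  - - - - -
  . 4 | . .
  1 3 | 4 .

Step 1. [r4c4∈{2}] only 2 remains possible at r4c4. So r4c4=2.
Step 2. [r1c3∈{3}] r1c3 has the single candidate 3, so r1c3=3.
Step 3. [r2c3∈{2}] nothing but 2 survives at r2c3, so r2c3=2.
Step 4. [r2c2∈{1}] r2c2 has the single candidate 1, so r2c2=1.
Step 5. [r1c1∈{4}] r1c1 is down to just 4. So r1c1=4.
Step 6. [r2c4∈{4}] only 4 remains possible at r2c4, so r2c4=4.
Step 7. [r3c3∈{1}] r3c3 has the single candidate 1, so r3c3=1.
Step 8. [r3c1∈{2}] r3c1 has the single candidate 2 ⇒ r3c1=2.
Step 9. [r3c4∈{3}] r3c4 has the single candidate 3, so r3c4=3.

Answer: 4 2 3 1 / 3 1 2 4 / 2 4 1 3 / 1 3 4 2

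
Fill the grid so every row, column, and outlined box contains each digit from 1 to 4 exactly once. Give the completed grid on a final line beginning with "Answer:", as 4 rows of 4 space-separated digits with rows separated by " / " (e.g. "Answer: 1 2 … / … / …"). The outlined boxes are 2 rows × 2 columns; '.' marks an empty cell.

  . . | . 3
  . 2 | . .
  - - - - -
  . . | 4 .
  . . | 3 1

Step 1. [r2c1∈{1,3,4}] across row 2, 3 lands solely at r2c1 ⇒ r2c1=3.
Step 2. [r4c1∈{2,4}] r4c1 is the only open cell in row 4 admitting 2 ⇒ r4c1=2.
Step 3. [r1c1∈{1,4}] across col 1, 4 lands solely at r1c1 ⇒ r1c1=4.
Step 4. [r1c2∈{1}] nothing but 1 survives at r1c2. So r1c2=1.
Step 5. [r3c2∈{3}] r3c2 has the single candidate 3 ⇒ r3c2=3.
Step 6. [r4c2∈{4}] r4c2 is down to just 4, so r4c2=4.
Step 7. [r3c4∈{2}] only 2 remains possible at r3c4, so r3c4=2.
Step 8. [r2c3∈{1}] nothing but 1 survives at r2c3 ⇒ r2c3=1.
Step 9. [r1c3∈{2}] only 2 remains possible at r1c3, so r1c3=2.
Step 10. [r3c1∈{1}] r3c1 has the single candidate 1. So r3c1=1.
Step 11. [r2c4∈{4}] only 4 remains possible at r2c4. So r2c4=4.

Answer: 4 1 2 3 / 3 2 1 4 / 1 3 4 2 / 2 4 3 1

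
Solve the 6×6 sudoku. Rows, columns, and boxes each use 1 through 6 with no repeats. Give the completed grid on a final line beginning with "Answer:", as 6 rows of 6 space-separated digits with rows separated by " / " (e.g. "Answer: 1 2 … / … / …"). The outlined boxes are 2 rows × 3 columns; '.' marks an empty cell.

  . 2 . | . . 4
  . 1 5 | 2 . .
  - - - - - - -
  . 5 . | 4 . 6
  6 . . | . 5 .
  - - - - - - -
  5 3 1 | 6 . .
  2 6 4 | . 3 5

Step 1. [r4c6∈{1,2,3}] 1 has one home in col 6: r4c6, so r4c6=1.
Step 2. [r1c1∈{3}] r1c1's peers cover all but 3, so r1c1=3.
Step 3. [r3c3∈{2,3}] row 3 places 3 nowhere but r3c3. So r3c3=3.
Step 4. [r1c5∈{1,6}] r1c5 is the only open cell in col 5 admitting 1. So r1c5=1.
Step 5. [r5c6∈{2}] nothing but 2 survives at r5c6, so r5c6=2.
Step 6. [r2c5∈{6}] nothing but 6 survives at r2c5. So r2c5=6.
Step 7. [r6c4∈{1}] nothing but 1 survives at r6c4 ⇒ r6c4=1.
Step 8. [r2c1∈{4}] nothing but 4 survives at r2c1 ⇒ r2c1=4.
Step 9. [r4c2∈{4}] r4c2 has the single candidate 4. So r4c2=4.
Step 10. [r5c5∈{4}] r5c5 has the single candidate 4, so r5c5=4.
Step 11. [r3c5∈{2}] nothing but 2 survives at r3c5. So r3c5=2.
Step 12. [r1c3∈{6}] nothing but 6 survives at r1c3, so r1c3=6.
Step 13. [r3c1∈{1}] nothing but 1 survives at r3c1. So r3c1=1.
Step 14. [r4c4∈{3}] nothing but 3 survives at r4c4. So r4c4=3.
Step 15. [r1c4∈{5}] r1c4's peers cover all but 5. So r1c4=5.
Step 16. [r2c6∈{3}] r2c6 has the single candidate 3 ⇒ r2c6=3.
Step 17. [r4c3∈{2}] r4c3's peers cover all but 2, so r4c3=2.

Answer: 3 2 6 5 1 4 / 4 1 5 2 6 3 / 1 5 3 4 2 6 / 6 4 2 3 5 1 / 5 3 1 6 4 2 / 2 6 4 1 3 5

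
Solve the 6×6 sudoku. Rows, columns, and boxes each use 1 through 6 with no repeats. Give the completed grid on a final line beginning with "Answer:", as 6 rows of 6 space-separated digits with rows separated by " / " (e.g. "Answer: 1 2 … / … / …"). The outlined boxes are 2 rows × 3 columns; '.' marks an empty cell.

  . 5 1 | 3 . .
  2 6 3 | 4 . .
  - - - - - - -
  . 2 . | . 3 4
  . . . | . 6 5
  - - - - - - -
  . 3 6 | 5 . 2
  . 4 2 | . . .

Step 1. [r6c5∈{1}] r6c5's peers cover all but 1, so r6c5=1.
Step 2. [r4c2∈{1}] r4c2's peers cover all but 1 ⇒ r4c2=1.
Step 3. [r3c3∈{5}] r3c3 is down to just 5 ⇒ r3c3=5.
Step 4. [r1c1∈{4}] nothing but 4 survives at r1c1. So r1c1=4.
Step 5. [r6c4∈{6}] r6c4's peers cover all but 6, so r6c4=6.
Step 6. [r3c1∈{6}] nothing but 6 survives at r3c1. So r3c1=6.
Step 7. [r6c6∈{3}] only 3 remains possible at r6c6, so r6c6=3.
Step 8. [r2c6∈{1}] nothing but 1 survives at r2c6 ⇒ r2c6=1.
Step 9. [r2c5∈{5}] r2c5 is down to just 5 ⇒ r2c5=5.
Step 10. [r6c1∈{5}] r6c1 is down to just 5. So r6c1=5.
Step 11. [r4c3∈{4}] r4c3 is down to just 4 ⇒ r4c3=4.
Step 12. [r4c1∈{3}] r4c1 has the single candidate 3. So r4c1=3.
Step 13. [r3c4∈{1}] r3c4 has the single candidate 1, so r3c4=1.
Step 14. [r1c6∈{6}] only 6 remains possible at r1c6. So r1c6=6.
Step 15. [r4c4∈{2}] r4c4's peers cover all but 2. So r4c4=2.
Step 16. [r5c5∈{4}] r5c5 is down to just 4. So r5c5=4.
Step 17. [r1c5∈{2}] r1c5's peers cover all but 2, so r1c5=2.
Step 18. [r5c1∈{1}] r5c1's peers cover all but 1. So r5c1=1.

Answer: 4 5 1 3 2 6 / 2 6 3 4 5 1 / 6 2 5 1 3 4 / 3 1 4 2 6 5 / 1 3 6 5 4 2 / 5 4 2 6 1 3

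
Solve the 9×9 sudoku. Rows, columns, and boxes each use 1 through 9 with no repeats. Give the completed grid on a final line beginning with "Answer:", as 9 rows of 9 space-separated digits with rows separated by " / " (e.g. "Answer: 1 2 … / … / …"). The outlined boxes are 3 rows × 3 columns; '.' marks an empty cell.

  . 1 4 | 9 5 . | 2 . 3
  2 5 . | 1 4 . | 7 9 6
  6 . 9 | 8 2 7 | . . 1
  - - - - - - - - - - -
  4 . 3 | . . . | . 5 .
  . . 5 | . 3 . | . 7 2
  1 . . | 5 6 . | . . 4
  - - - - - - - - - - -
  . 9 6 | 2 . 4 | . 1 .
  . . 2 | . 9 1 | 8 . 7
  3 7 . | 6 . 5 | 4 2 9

Step 1. [r4c9∈{8}] r4c9's peers cover all but 8 ⇒ r4c9=8.
Step 2. [r5c7∈{1,6,9}] row 5 places 1 nowhere but r5c7, so r5c7=1.
Step 3. [r7c7∈{3,5}] across row 7, 3 lands solely at r7c7, so r7c7=3.
Step 4. [r2c3∈{8}] nothing but 8 survives at r2c3 ⇒ r2c3=8.
Step 5. [r7c1∈{5,8}] 8 has one home in box 7: r7c1, so r7c1=8.
Step 6. [r5c2∈{6,8}] across row 5, 6 lands solely at r5c2, so r5c2=6.
Step 7. [r5c6∈{8,9}] in row 5, 8 fits only at r5c6 ⇒ r5c6=8.
Step 8. [r6c7∈{9}] r6c7 has the single candidate 9 ⇒ r6c7=9.
Step 9. [r4c2∈{2}] only 2 remains possible at r4c2, so r4c2=2.
Step 10. [r4c4∈{7}] r4c4 is down to just 7 ⇒ r4c4=7.
Step 11. [r8c1∈{5}] nothing but 5 survives at r8c1, so r8c1=5.
Step 12. [r1c8∈{8}] r1c8 has the single candidate 8. So r1c8=8.
Step 13. [r6c3∈{7}] nothing but 7 survives at r6c3 ⇒ r6c3=7.
Step 14. [r1c1∈{7}] r1c1's peers cover all but 7 ⇒ r1c1=7.
Step 15. [r4c6∈{9}] nothing but 9 survives at r4c6, so r4c6=9.
Step 16. [r3c2∈{3}] r3c2 is down to just 3, so r3c2=3.
Step 17. [r6c8∈{3}] r6c8 is down to just 3, so r6c8=3.
Step 18. [r8c4∈{3}] only 3 remains possible at r8c4. So r8c4=3.
Step 19. [r6c6∈{2}] only 2 remains possible at r6c6, so r6c6=2.
Step 20. [r4c5∈{1}] only 1 remains possible at r4c5, so r4c5=1.
Step 21. [r1c6∈{6}] r1c6 is down to just 6. So r1c6=6.
Step 22. [r5c4∈{4}] nothing but 4 survives at r5c4. So r5c4=4.
Step 23. [r9c5∈{8}] r9c5 has the single candidate 8 ⇒ r9c5=8.
Step 24. [r7c9∈{5}] only 5 remains possible at r7c9. So r7c9=5.
Step 25. [r8c8∈{6}] only 6 remains possible at r8c8. So r8c8=6.
Step 26. [r8c2∈{4}] r8c2's peers cover all but 4 ⇒ r8c2=4.
Step 27. [r3c8∈{4}] r3c8 is down to just 4 ⇒ r3c8=4.
Step 28. [r6c2∈{8}] r6c2 is down to just 8, so r6c2=8.
Step 29. [r3c7∈{5}] r3c7's peers cover all but 5 ⇒ r3c7=5.
Step 30. [r5c1∈{9}] r5c1's peers cover all but 9. So r5c1=9.
Step 31. [r4c7∈{6}] r4c7's peers cover all but 6, so r4c7=6.
Step 32. [r7c5∈{7}] nothing but 7 survives at r7c5, so r7c5=7.
Step 33. [r9c3∈{1}] nothing but 1 survives at r9c3 ⇒ r9c3=1.
Step 34. [r2c6∈{3}] r2c6 has the single candidate 3 ⇒ r2c6=3.

Answer: 7 1 4 9 5 6 2 8 3 / 2 5 8 1 4 3 7 9 6 / 6 3 9 8 2 7 5 4 1 / 4 2 3 7 1 9 6 5 8 / 9 6 5 4 3 8 1 7 2 / 1 8 7 5 6 2 9 3 4 / 8 9 6 2 7 4 3 1 5 / 5 4 2 3 9 1 8 6 7 / 3 7 1 6 8 5 4 2 9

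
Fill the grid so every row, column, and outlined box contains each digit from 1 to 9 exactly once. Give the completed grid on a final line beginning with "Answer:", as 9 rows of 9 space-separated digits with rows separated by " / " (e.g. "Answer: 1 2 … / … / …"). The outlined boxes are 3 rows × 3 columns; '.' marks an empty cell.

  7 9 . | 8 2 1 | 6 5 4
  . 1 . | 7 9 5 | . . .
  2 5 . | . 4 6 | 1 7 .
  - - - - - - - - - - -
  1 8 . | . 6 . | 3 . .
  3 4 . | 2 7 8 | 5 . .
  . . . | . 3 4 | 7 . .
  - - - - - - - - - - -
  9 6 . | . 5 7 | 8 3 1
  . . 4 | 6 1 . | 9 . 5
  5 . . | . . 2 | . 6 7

Step 1. [r6c2∈{2}] only 2 remains possible at r6c2. So r6c2=2.
Step 2. [r3c9∈{3,8,9}] row 3 places 9 nowhere but r3c9, so r3c9=9.
Step 3. [r3c3∈{3,8}] in row 3, 8 fits only at r3c3, so r3c3=8.
Step 4. [r9c4∈{3,4,9}] across row 9, 9 lands solely at r9c4 ⇒ r9c4=9.
Step 5. [r6c1∈{6}] r6c1's peers cover all but 6. So r6c1=6.
Step 6. [r5c3∈{9}] nothing but 9 survives at r5c3, so r5c3=9.
Step 7. [r6c8∈{1,8,9}] across row 6, 9 lands solely at r6c8 ⇒ r6c8=9.
Step 8. [r2c9∈{2,3,8}] col 9 places 3 nowhere but r2c9. So r2c9=3.
Step 9. [r9c2∈{3}] nothing but 3 survives at r9c2 ⇒ r9c2=3.
Step 10. [r6c3∈{5}] r6c3 is down to just 5 ⇒ r6c3=5.
Step 11. [r8c8∈{2}] only 2 remains possible at r8c8, so r8c8=2.
Step 12. [r6c9∈{8}] r6c9 has the single candidate 8 ⇒ r6c9=8.
Step 13. [r8c2∈{7}] only 7 remains possible at r8c2, so r8c2=7.
Step 14. [r5c9∈{6}] r5c9 has the single candidate 6 ⇒ r5c9=6.
Step 15. [r4c9∈{2}] r4c9 has the single candidate 2 ⇒ r4c9=2.
Step 16. [r7c3∈{2}] r7c3's peers cover all but 2. So r7c3=2.
Step 17. [r2c1∈{4}] r2c1 has the single candidate 4, so r2c1=4.
Step 18. [r8c6∈{3}] nothing but 3 survives at r8c6. So r8c6=3.
Step 19. [r4c8∈{4}] r4c8's peers cover all but 4, so r4c8=4.
Step 20. [r4c6∈{9}] r4c6's peers cover all but 9 ⇒ r4c6=9.
Step 21. [r1c3∈{3}] r1c3's peers cover all but 3 ⇒ r1c3=3.
Step 22. [r8c1∈{8}] r8c1's peers cover all but 8, so r8c1=8.
Step 23. [r2c3∈{6}] r2c3's peers cover all but 6. So r2c3=6.
Step 24. [r2c7∈{2}] r2c7's peers cover all but 2, so r2c7=2.
Step 25. [r4c4∈{5}] only 5 remains possible at r4c4 ⇒ r4c4=5.
Step 26. [r9c5∈{8}] nothing but 8 survives at r9c5 ⇒ r9c5=8.
Step 27. [r9c3∈{1}] r9c3's peers cover all but 1 ⇒ r9c3=1.
Step 28. [r2c8∈{8}] r2c8's peers cover all but 8. So r2c8=8.
Step 29. [r9c7∈{4}] r9c7 is down to just 4. So r9c7=4.
Step 30. [r3c4∈{3}] only 3 remains possible at r3c4 ⇒ r3c4=3.
Step 31. [r4c3∈{7}] only 7 remains possible at r4c3, so r4c3=7.
Step 32. [r5c8∈{1}] nothing but 1 survives at r5c8. So r5c8=1.
Step 33. [r7c4∈{4}] r7c4's peers cover all but 4. So r7c4=4.
Step 34. [r6c4∈{1}] r6c4 is down to just 1. So r6c4=1.

Answer: 7 9 3 8 2 1 6 5 4 / 4 1 6 7 9 5 2 8 3 / 2 5 8 3 4 6 1 7 9 / 1 8 7 5 6 9 3 4 2 / 3 4 9 2 7 8 5 1 6 / 6 2 5 1 3 4 7 9 8 / 9 6 2 4 5 7 8 3 1 / 8 7 4 6 1 3 9 2 5 / 5 3 1 9 8 2 4 6 7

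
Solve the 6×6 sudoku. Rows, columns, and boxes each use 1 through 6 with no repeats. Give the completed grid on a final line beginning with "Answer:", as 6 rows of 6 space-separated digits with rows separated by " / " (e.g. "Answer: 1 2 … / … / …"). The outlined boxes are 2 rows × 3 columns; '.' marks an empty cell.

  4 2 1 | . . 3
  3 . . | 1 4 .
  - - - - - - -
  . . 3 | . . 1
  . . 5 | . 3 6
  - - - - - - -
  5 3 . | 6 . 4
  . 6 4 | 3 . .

Step 1. [r1c4∈{5}] r1c4's peers cover all but 5. So r1c4=5.
Step 2. [r6c1∈{1,2}] across box 5, 1 lands solely at r6c1. So r6c1=1.
Step 3. [r4c1∈{2}] r4c1 is down to just 2. So r4c1=2.
Step 4. [r6c6∈{2,5}] 5 has one home in col 6: r6c6 ⇒ r6c6=5.
Step 5. [r3c4∈{2,4}] col 4 places 2 nowhere but r3c4. So r3c4=2.
Step 6. [r3c2∈{4}] only 4 remains possible at r3c2 ⇒ r3c2=4.
Step 7. [r5c5∈{1,2}] in row 5, 1 fits only at r5c5 ⇒ r5c5=1.
Step 8. [r5c3∈{2}] r5c3's peers cover all but 2, so r5c3=2.
Step 9. [r1c5∈{6}] r1c5 has the single candidate 6. So r1c5=6.
Step 10. [r4c2∈{1}] r4c2's peers cover all but 1. So r4c2=1.
Step 11. [r4c4∈{4}] r4c4's peers cover all but 4, so r4c4=4.
Step 12. [r2c2∈{5}] nothing but 5 survives at r2c2, so r2c2=5.
Step 13. [r3c5∈{5}] nothing but 5 survives at r3c5 ⇒ r3c5=5.
Step 14. [r6c5∈{2}] r6c5 has the single candidate 2. So r6c5=2.
Step 15. [r2c3∈{6}] only 6 remains possible at r2c3, so r2c3=6.
Step 16. [r2c6∈{2}] r2c6 is down to just 2 ⇒ r2c6=2.
Step 17. [r3c1∈{6}] r3c1 has the single candidate 6 ⇒ r3c1=6.

Answer: 4 2 1 5 6 3 / 3 5 6 1 4 2 / 6 4 3 2 5 1 / 2 1 5 4 3 6 / 5 3 2 6 1 4 / 1 6 4 3 2 5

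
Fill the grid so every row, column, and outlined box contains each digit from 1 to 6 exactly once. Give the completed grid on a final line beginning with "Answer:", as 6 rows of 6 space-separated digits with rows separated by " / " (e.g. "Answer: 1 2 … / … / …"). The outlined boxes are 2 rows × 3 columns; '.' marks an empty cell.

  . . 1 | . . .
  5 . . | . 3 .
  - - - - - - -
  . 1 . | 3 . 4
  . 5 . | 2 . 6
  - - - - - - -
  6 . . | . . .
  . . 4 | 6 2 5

Step 1. [r6c2∈{3}] only 3 remains possible at r6c2 ⇒ r6c2=3.
Step 2. [r1c1∈{2,3,4}] across row 1, 3 lands solely at r1c1. So r1c1=3.
Step 3. [r1c5∈{4,5,6}] col 5 places 6 nowhere but r1c5, so r1c5=6.
Step 4. [r5c2∈{2}] nothing but 2 survives at r5c2, so r5c2=2.
Step 5. [r2c3∈{2,6}] across box 1, 2 lands solely at r2c3 ⇒ r2c3=2.
Step 6. [r5c5∈{1,4}] col 5 places 4 nowhere but r5c5 ⇒ r5c5=4.
Step 7. [r1c2∈{4}] nothing but 4 survives at r1c2 ⇒ r1c2=4.
Step 8. [r2c6∈{1}] r2c6's peers cover all but 1. So r2c6=1.
Step 9. [r1c6∈{2}] r1c6 is down to just 2 ⇒ r1c6=2.
Step 10. [r2c2∈{6}] only 6 remains possible at r2c2 ⇒ r2c2=6.
Step 11. [r3c3∈{6}] r3c3's peers cover all but 6. So r3c3=6.
Step 12. [r2c4∈{4}] r2c4's peers cover all but 4 ⇒ r2c4=4.
Step 13. [r6c1∈{1}] r6c1's peers cover all but 1 ⇒ r6c1=1.
Step 14. [r5c4∈{1}] nothing but 1 survives at r5c4, so r5c4=1.
Step 15. [r1c4∈{5}] r1c4 is down to just 5. So r1c4=5.
Step 16. [r5c3∈{5}] r5c3's peers cover all but 5. So r5c3=5.
Step 17. [r3c5∈{5}] nothing but 5 survives at r3c5 ⇒ r3c5=5.
Step 18. [r5c6∈{3}] r5c6 is down to just 3, so r5c6=3.
Step 19. [r3c1∈{2}] r3c1's peers cover all but 2 ⇒ r3c1=2.
Step 20. [r4c5∈{1}] r4c5 has the single candidate 1 ⇒ r4c5=1.
Step 21. [r4c3∈{3}] r4c3 has the single candidate 3. So r4c3=3.
Step 22. [r4c1∈{4}] only 4 remains possible at r4c1. So r4c1=4.

Answer: 3 4 1 5 6 2 / 5 6 2 4 3 1 / 2 1 6 3 5 4 / 4 5 3 2 1 6 / 6 2 5 1 4 3 / 1 3 4 6 2 5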